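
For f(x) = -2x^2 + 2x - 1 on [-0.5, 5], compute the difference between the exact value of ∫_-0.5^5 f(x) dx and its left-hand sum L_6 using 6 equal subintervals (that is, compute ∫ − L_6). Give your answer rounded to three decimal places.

Exact integral: ∫_-0.5^5 f(x) dx ≈ -64.16667.
L_6 ≈ -48.06134.
Error ≈ -64.16667 − (-48.06134) ≈ -16.105.

-16.105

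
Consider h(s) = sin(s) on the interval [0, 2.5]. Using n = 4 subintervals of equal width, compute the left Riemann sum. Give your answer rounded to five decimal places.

1.55510

Δs = (2.5 − 0)/4 = 0.625.
Left endpoints: 0, 0.625, 1.25, 1.875.
h(0) ≈ 0.00000, h(0.625) ≈ 0.58510, h(1.25) ≈ 0.94898, h(1.875) ≈ 0.95409.
Sum = Δs · [h(0) + h(0.625) + h(1.25) + h(1.875)].
Sum ≈ 1.55510.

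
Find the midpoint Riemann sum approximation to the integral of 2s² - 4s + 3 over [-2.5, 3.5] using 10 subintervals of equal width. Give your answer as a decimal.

Δs = (3.5 − (-2.5))/10 = 0.6.
Midpoints: -2.2, -1.6, -1, -0.4, 0.2, 0.8, 1.4, 2, 2.6, 3.2.
f(-2.2) = 21.48, f(-1.6) = 14.52, f(-1) = 9, f(-0.4) = 4.92, f(0.2) = 2.28, f(0.8) = 1.08, f(1.4) = 1.32, f(2) = 3, f(2.6) = 6.12, f(3.2) = 10.68.
Sum = Δs · [f(-2.2) + f(-1.6) + f(-1) + ...].
Sum = 44.64.

44.64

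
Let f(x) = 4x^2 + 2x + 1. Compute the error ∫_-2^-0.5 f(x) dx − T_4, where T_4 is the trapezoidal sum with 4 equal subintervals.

-0.140625

Exact integral: ∫_-2^-0.5 f(x) dx = 8.25.
T_4 = 8.390625.
Error = 8.25 − 8.390625 = -0.140625.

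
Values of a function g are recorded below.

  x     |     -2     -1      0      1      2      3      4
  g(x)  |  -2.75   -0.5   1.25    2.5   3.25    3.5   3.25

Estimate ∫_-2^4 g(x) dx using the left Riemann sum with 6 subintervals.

Δx = 1.
Sum = 1·[(-2.75) + (-0.5) + 1.25 + 2.5 + 3.25 + 3.5] = 7.25.

7.25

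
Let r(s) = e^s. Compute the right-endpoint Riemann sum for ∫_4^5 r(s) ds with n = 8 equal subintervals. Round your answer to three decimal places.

99.801

Δs = (5 − 4)/8 = 0.125.
Right endpoints: 4.125, 4.25, 4.375, 4.5, 4.625, 4.75, 4.875, 5.
r(4.125) ≈ 61.868, r(4.25) ≈ 70.105, r(4.375) ≈ 79.440, r(4.5) ≈ 90.017, r(4.625) ≈ 102.003, r(4.75) ≈ 115.584, r(4.875) ≈ 130.974, r(5) ≈ 148.413.
Sum = Δs · [r(4.125) + r(4.25) + r(4.375) + ...].
Sum ≈ 99.801.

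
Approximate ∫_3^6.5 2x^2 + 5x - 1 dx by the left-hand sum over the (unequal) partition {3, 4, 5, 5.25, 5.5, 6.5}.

208.59375

Subinterval widths: 1, 1, 0.25, 0.25, 1.
Left endpoints: 3, 4, 5, 5.25, 5.5.
f(3) = 32, f(4) = 51, f(5) = 74, f(5.25) = 80.375, f(5.5) = 87.
Sum = Σ Δx_i · f(x_i).
Sum = 208.59375.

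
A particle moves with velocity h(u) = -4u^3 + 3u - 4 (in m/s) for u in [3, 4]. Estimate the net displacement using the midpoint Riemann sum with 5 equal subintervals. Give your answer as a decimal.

-168.36

Δu = (4 − 3)/5 = 0.2.
Midpoints: 3.1, 3.3, 3.5, 3.7, 3.9.
h(3.1) = -113.864, h(3.3) = -137.848, h(3.5) = -165, h(3.7) = -195.512, h(3.9) = -229.576.
Sum = Δu · [h(3.1) + h(3.3) + h(3.5) + h(3.7) + h(3.9)].
Sum = -168.36.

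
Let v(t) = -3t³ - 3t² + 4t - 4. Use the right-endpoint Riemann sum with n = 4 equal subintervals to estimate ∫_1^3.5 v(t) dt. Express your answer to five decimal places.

-191.63574

Δt = (3.5 − 1)/4 = 0.625.
Right endpoints: 1.625, 2.25, 2.875, 3.5.
v(1.625) = -9367/512, v(2.25) = -44.359375, v(2.875) = -45357/512, v(3.5) = -155.375.
Sum = Δt · [v(1.625) + v(2.25) + v(2.875) + v(3.5)].
Sum ≈ -191.63574.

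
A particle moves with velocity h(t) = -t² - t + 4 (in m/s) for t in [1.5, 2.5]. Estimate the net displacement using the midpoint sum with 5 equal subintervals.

Δt = (2.5 − 1.5)/5 = 0.2.
Midpoints: 1.6, 1.8, 2, 2.2, 2.4.
h(1.6) = -0.16, h(1.8) = -1.04, h(2) = -2, h(2.2) = -3.04, h(2.4) = -4.16.
Sum = Δt · [h(1.6) + h(1.8) + h(2) + h(2.2) + h(2.4)].
Sum = -2.08.

-2.08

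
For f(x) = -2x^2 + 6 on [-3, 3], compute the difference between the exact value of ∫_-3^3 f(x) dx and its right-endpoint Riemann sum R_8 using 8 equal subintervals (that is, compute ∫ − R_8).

Exact integral: ∫_-3^3 f(x) dx = 0.
R_8 = -1.125.
Error = 0 − (-1.125) = 1.125.

1.125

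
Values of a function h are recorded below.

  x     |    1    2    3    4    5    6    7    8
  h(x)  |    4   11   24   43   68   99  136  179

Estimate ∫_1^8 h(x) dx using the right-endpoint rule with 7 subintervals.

Δx = 1.
Sum = 1·[11 + 24 + 43 + 68 + 99 + 136 + 179] = 560.

560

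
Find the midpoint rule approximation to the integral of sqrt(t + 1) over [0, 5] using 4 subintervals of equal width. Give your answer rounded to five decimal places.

9.14969

Δt = (5 − 0)/4 = 1.25.
Midpoints: 0.625, 1.875, 3.125, 4.375.
f(0.625) ≈ 1.27475, f(1.875) ≈ 1.69558, f(3.125) ≈ 2.03101, f(4.375) ≈ 2.31840.
Sum = Δt · [f(0.625) + f(1.875) + f(3.125) + f(4.375)].
Sum ≈ 9.14969.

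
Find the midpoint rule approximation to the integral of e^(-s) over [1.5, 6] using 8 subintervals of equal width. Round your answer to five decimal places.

0.21777

Δs = (6 − 1.5)/8 = 0.5625.
Midpoints: 1.78125, 2.34375, 2.90625, 3.46875, 4.03125, 4.59375, 5.15625, 5.71875.
f(1.78125) ≈ 0.16843, f(2.34375) ≈ 0.09597, f(2.90625) ≈ 0.05468, f(3.46875) ≈ 0.03116, f(4.03125) ≈ 0.01775, f(4.59375) ≈ 0.01011, f(5.15625) ≈ 0.00576, f(5.71875) ≈ 0.00328.
Sum = Δs · [f(1.78125) + f(2.34375) + f(2.90625) + ...].
Sum ≈ 0.21777.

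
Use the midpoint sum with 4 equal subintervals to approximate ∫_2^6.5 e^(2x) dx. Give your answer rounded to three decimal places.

180599.534

Δx = (6.5 − 2)/4 = 1.125.
Midpoints: 2.5625, 3.6875, 4.8125, 5.9375.
f(2.5625) ≈ 168.174, f(3.6875) ≈ 1595.592, f(4.8125) ≈ 15138.554, f(5.9375) ≈ 143630.599.
Sum = Δx · [f(2.5625) + f(3.6875) + f(4.8125) + f(5.9375)].
Sum ≈ 180599.534.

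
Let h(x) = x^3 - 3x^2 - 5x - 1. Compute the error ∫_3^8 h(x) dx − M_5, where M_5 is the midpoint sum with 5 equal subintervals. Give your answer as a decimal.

Exact integral: ∫_3^8 h(x) dx = 376.25.
M_5 = 370.625.
Error = 376.25 − 370.625 = 5.625.

5.625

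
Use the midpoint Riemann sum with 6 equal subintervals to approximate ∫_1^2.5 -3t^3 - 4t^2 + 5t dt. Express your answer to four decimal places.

Δt = (2.5 − 1)/6 = 0.25.
Midpoints: 1.125, 1.375, 1.625, 1.875, 2.125, 2.375.
f(1.125) = -1899/512, f(1.375) = -4345/512, f(1.625) = -7839/512, f(1.875) = -12525/512, f(2.125) = -18547/512, f(2.375) = -26049/512.
Sum = Δt · [f(1.125) + f(1.375) + f(1.625) + ...].
Sum ≈ -34.7676.

-34.7676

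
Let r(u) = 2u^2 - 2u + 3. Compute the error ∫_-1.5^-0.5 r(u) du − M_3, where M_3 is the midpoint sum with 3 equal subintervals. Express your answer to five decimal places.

Exact integral: ∫_-1.5^-0.5 r(u) du ≈ 7.1666667.
M_3 ≈ 7.1481481.
Error ≈ 7.1666667 − 7.1481481 ≈ 0.01852.

0.01852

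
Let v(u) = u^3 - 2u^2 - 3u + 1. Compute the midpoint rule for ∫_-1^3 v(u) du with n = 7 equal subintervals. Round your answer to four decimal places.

-6.7755

Δu = (3 − (-1))/7 = 4/7.
Midpoints: -5/7, -1/7, 3/7, 1, 11/7, 15/7, 19/7.
v(-5/7) = 603/343, v(-1/7) = 475/343, v(3/7) = -197/343, v(1) = -3, v(11/7) = -1637/343, v(15/7) = -1637/343, v(19/7) = -645/343.
Sum = Δu · [v(-5/7) + v(-1/7) + v(3/7) + ...].
Sum ≈ -6.7755.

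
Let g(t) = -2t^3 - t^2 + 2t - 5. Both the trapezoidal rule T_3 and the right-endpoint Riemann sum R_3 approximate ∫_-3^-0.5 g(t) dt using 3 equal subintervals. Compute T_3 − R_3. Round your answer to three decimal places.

16.667

T_3 ≈ 13.00926.
R_3 ≈ -3.65741.
T_3 − R_3 ≈ 16.667.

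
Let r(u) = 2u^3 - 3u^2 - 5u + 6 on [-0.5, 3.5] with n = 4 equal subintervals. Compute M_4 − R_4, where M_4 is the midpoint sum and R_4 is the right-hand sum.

M_4 = 24.
R_4 = 45.
M_4 − R_4 = -21.

-21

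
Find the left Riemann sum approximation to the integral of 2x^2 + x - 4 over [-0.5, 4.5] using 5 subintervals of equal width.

Δx = (4.5 − (-0.5))/5 = 1.
Left endpoints: -0.5, 0.5, 1.5, 2.5, 3.5.
f(-0.5) = -4, f(0.5) = -3, f(1.5) = 2, f(2.5) = 11, f(3.5) = 24.
Sum = Δx · [f(-0.5) + f(0.5) + f(1.5) + f(2.5) + f(3.5)].
Sum = 30.

30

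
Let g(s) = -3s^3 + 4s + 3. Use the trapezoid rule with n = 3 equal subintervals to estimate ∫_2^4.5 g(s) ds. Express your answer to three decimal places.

Δs = (4.5 − 2)/3 = 5/6.
g(2) = -13, g(17/6) = -3881/72, g(11/3) = -1172/9, g(4.5) = -252.375.
T_3 = (Δs/2)·[g(s_0) + 2g(s_1) + 2g(s_2) + g(s_3)].
Sum ≈ -264.010.

-264.010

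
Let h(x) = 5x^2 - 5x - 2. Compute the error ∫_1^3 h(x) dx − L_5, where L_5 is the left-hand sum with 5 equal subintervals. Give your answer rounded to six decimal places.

5.733333

Exact integral: ∫_1^3 h(x) dx ≈ 19.33333333.
L_5 = 13.6.
Error ≈ 19.33333333 − 13.6 ≈ 5.733333.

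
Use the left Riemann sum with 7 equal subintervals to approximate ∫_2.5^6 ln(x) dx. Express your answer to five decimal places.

Δx = (6 − 2.5)/7 = 0.5.
Left endpoints: 2.5, 3, 3.5, 4, 4.5, 5, 5.5.
f(2.5) ≈ 0.91629, f(3) ≈ 1.09861, f(3.5) ≈ 1.25276, f(4) ≈ 1.38629, f(4.5) ≈ 1.50408, f(5) ≈ 1.60944, f(5.5) ≈ 1.70475.
Sum = Δx · [f(2.5) + f(3) + f(3.5) + ...].
Sum ≈ 4.73611.

4.73611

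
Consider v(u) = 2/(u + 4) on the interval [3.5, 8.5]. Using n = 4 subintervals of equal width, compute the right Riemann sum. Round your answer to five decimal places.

Δu = (8.5 − 3.5)/4 = 1.25.
Right endpoints: 4.75, 6, 7.25, 8.5.
v(4.75) = 8/35, v(6) = 0.2, v(7.25) = 8/45, v(8.5) = 0.16.
Sum = Δu · [v(4.75) + v(6) + v(7.25) + v(8.5)].
Sum ≈ 0.95794.

0.95794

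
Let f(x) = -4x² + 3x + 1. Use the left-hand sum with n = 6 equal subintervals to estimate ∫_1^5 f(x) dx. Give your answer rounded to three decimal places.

Δx = (5 − 1)/6 = 2/3.
Left endpoints: 1, 5/3, 7/3, 3, 11/3, 13/3.
f(1) = 0, f(5/3) = -46/9, f(7/3) = -124/9, f(3) = -26, f(11/3) = -376/9, f(13/3) = -550/9.
Sum = Δx · [f(1) + f(5/3) + f(7/3) + ...].
Sum ≈ -98.519.

-98.519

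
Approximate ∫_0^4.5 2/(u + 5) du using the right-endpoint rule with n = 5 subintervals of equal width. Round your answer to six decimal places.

Δu = (4.5 − 0)/5 = 0.9.
Right endpoints: 0.9, 1.8, 2.7, 3.6, 4.5.
f(0.9) = 20/59, f(1.8) = 5/17, f(2.7) = 20/77, f(3.6) = 10/43, f(4.5) = 4/19.
Sum = Δu · [f(0.9) + f(1.8) + f(2.7) + f(3.6) + f(4.5)].
Sum ≈ 1.202333.

1.202333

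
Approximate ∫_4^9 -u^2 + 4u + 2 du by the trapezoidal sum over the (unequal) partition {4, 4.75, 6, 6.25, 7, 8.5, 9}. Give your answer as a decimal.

Subinterval widths: 0.75, 1.25, 0.25, 0.75, 1.5, 0.5.
f(4) = 2, f(4.75) = -1.5625, f(6) = -10, f(6.25) = -12.0625, f(7) = -19, f(8.5) = -36.25, f(9) = -43.
On each subinterval the trapezoid contributes (Δu_i/2)·[f(u_{i-1}) + f(u_i)].
Sum = -82.71875.

-82.71875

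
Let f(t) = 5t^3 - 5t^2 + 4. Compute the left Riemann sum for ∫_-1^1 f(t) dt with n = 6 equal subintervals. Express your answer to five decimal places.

2.81481

Δt = (1 − (-1))/6 = 1/3.
Left endpoints: -1, -2/3, -1/3, 0, 1/3, 2/3.
f(-1) = -6, f(-2/3) = 8/27, f(-1/3) = 88/27, f(0) = 4, f(1/3) = 98/27, f(2/3) = 88/27.
Sum = Δt · [f(-1) + f(-2/3) + f(-1/3) + ...].
Sum ≈ 2.81481.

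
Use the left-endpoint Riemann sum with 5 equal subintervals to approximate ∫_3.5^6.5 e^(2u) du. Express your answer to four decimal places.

114127.8927

Δu = (6.5 − 3.5)/5 = 0.6.
Left endpoints: 3.5, 4.1, 4.7, 5.3, 5.9.
f(3.5) ≈ 1096.6332, f(4.1) ≈ 3640.9503, f(4.7) ≈ 12088.3807, f(5.3) ≈ 40134.8374, f(5.9) ≈ 133252.3529.
Sum = Δu · [f(3.5) + f(4.1) + f(4.7) + f(5.3) + f(5.9)].
Sum ≈ 114127.8927.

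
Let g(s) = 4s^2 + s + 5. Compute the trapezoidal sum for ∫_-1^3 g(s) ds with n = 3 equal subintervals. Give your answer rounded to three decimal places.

Δs = (3 − (-1))/3 = 4/3.
g(-1) = 8, g(1/3) = 52/9, g(5/3) = 160/9, g(3) = 44.
T_3 = (Δs/2)·[g(s_0) + 2g(s_1) + 2g(s_2) + g(s_3)].
Sum ≈ 66.074.

66.074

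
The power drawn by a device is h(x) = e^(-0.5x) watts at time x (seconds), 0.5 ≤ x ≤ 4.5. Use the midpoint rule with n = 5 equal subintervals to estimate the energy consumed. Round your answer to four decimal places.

Δx = (4.5 − 0.5)/5 = 0.8.
Midpoints: 0.9, 1.7, 2.5, 3.3, 4.1.
h(0.9) ≈ 0.6376, h(1.7) ≈ 0.4274, h(2.5) ≈ 0.2865, h(3.3) ≈ 0.1920, h(4.1) ≈ 0.1287.
Sum = Δx · [h(0.9) + h(1.7) + h(2.5) + h(3.3) + h(4.1)].
Sum ≈ 1.3379.

1.3379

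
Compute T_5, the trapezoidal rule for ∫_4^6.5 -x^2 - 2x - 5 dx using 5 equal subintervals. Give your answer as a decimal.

Δx = (6.5 − 4)/5 = 0.5.
f(4) = -29, f(4.5) = -34.25, f(5) = -40, f(5.5) = -46.25, f(6) = -53, f(6.5) = -60.25.
T_5 = (Δx/2)·[f(x_0) + 2f(x_1) + ... + 2f(x_{4}) + f(x_5)].
Sum = -109.0625.

-109.0625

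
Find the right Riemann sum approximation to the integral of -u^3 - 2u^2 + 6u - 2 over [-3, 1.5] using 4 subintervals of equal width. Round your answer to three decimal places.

-24.583

Δu = (1.5 − (-3))/4 = 1.125.
Right endpoints: -1.875, -0.75, 0.375, 1.5.
f(-1.875) = -7009/512, f(-0.75) = -7.203125, f(0.375) = -43/512, f(1.5) = -0.875.
Sum = Δu · [f(-1.875) + f(-0.75) + f(0.375) + f(1.5)].
Sum ≈ -24.583.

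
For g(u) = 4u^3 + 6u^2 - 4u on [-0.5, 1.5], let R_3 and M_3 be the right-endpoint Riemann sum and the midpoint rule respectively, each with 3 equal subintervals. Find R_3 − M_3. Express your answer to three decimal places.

8.667

R_3 ≈ 15.77778.
M_3 ≈ 7.11111.
R_3 − M_3 ≈ 8.667.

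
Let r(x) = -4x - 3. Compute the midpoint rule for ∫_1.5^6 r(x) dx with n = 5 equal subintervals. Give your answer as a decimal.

Δx = (6 − 1.5)/5 = 0.9.
Midpoints: 1.95, 2.85, 3.75, 4.65, 5.55.
r(1.95) = -10.8, r(2.85) = -14.4, r(3.75) = -18, r(4.65) = -21.6, r(5.55) = -25.2.
Sum = Δx · [r(1.95) + r(2.85) + r(3.75) + r(4.65) + r(5.55)].
Sum = -81.

-81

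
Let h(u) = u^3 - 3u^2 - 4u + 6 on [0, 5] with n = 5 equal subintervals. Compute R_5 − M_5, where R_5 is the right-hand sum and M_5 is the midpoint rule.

20.625

R_5 = 30.
M_5 = 9.375.
R_5 − M_5 = 20.625.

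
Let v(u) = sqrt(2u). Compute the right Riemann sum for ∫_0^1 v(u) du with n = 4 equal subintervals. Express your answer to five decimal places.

Δu = (1 − 0)/4 = 0.25.
Right endpoints: 0.25, 0.5, 0.75, 1.
v(0.25) ≈ 0.70711, v(0.5) ≈ 1.00000, v(0.75) ≈ 1.22474, v(1) ≈ 1.41421.
Sum = Δu · [v(0.25) + v(0.5) + v(0.75) + v(1)].
Sum ≈ 1.08652.

1.08652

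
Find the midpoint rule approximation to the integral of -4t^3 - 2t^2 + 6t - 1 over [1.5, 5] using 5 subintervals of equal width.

-630.41125

Δt = (5 − 1.5)/5 = 0.7.
Midpoints: 1.85, 2.55, 3.25, 3.95, 4.65.
f(1.85) = -22.0715, f(2.55) = -65.0305, f(3.25) = -139.9375, f(3.95) = -255.0245, f(4.65) = -418.5235.
Sum = Δt · [f(1.85) + f(2.55) + f(3.25) + f(3.95) + f(4.65)].
Sum = -630.41125.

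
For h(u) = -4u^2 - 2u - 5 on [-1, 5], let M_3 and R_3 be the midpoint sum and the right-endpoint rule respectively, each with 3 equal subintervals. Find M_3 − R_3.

M_3 = -214.
R_3 = -346.
M_3 − R_3 = 132.

132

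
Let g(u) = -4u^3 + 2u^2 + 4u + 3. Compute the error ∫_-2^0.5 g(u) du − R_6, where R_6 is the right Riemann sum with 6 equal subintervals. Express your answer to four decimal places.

Exact integral: ∫_-2^0.5 g(u) du ≈ 21.354167.
R_6 ≈ 15.899884.
Error ≈ 21.354167 − 15.899884 ≈ 5.4543.

5.4543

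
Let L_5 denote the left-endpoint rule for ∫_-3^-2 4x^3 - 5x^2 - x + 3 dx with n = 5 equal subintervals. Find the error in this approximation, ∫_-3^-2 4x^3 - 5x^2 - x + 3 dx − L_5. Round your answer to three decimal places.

10.233

Exact integral: ∫_-3^-2 f(x) dx ≈ -91.16667.
L_5 = -101.4.
Error ≈ -91.16667 − (-101.4) ≈ 10.233.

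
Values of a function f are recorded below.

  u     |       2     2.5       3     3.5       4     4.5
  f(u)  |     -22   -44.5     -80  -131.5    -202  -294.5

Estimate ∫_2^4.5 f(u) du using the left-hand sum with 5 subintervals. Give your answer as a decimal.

Δu = 0.5.
Sum = 0.5·[(-22) + (-44.5) + (-80) + (-131.5) + (-202)] = -240.

-240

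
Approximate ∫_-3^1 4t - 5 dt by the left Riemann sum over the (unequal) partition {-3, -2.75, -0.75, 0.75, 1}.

Subinterval widths: 0.25, 2, 1.5, 0.25.
Left endpoints: -3, -2.75, -0.75, 0.75.
f(-3) = -17, f(-2.75) = -16, f(-0.75) = -8, f(0.75) = -2.
Sum = Σ Δt_i · f(t_i).
Sum = -48.75.

-48.75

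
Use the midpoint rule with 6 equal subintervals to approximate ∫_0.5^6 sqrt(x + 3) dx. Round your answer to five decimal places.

13.63824

Δx = (6 − 0.5)/6 = 11/12.
Midpoints: 23/24, 1.875, 67/24, 89/24, 4.625, 133/24.
f(23/24) ≈ 1.98956, f(1.875) ≈ 2.20794, f(67/24) ≈ 2.40659, f(89/24) ≈ 2.59005, f(4.625) ≈ 2.76134, f(133/24) ≈ 2.92261.
Sum = Δx · [f(23/24) + f(1.875) + f(67/24) + ...].
Sum ≈ 13.63824.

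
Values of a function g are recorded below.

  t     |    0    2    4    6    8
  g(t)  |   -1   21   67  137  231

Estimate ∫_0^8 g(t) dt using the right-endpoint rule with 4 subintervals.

Δt = 2.
Sum = 2·[21 + 67 + 137 + 231] = 912.

912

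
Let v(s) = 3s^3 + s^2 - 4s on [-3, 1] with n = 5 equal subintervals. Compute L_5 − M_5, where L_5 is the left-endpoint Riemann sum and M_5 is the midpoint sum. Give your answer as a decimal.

L_5 = -62.08.
M_5 = -32.96.
L_5 − M_5 = -29.12.

-29.12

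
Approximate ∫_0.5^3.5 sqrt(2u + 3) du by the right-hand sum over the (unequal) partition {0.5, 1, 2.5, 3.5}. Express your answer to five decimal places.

Subinterval widths: 0.5, 1.5, 1.
Right endpoints: 1, 2.5, 3.5.
f(1) ≈ 2.23607, f(2.5) ≈ 2.82843, f(3.5) ≈ 3.16228.
Sum = Σ Δu_i · f(u_i).
Sum ≈ 8.52295.

8.52295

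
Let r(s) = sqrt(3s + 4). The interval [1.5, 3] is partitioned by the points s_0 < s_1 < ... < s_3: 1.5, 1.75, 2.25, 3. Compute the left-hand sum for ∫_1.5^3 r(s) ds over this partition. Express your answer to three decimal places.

4.709

Subinterval widths: 0.25, 0.5, 0.75.
Left endpoints: 1.5, 1.75, 2.25.
r(1.5) ≈ 2.915, r(1.75) ≈ 3.041, r(2.25) ≈ 3.279.
Sum = Σ Δs_i · r(s_i).
Sum ≈ 4.709.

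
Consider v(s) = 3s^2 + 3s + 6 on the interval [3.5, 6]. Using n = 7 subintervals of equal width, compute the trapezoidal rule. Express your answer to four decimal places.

Δs = (6 − 3.5)/7 = 5/14.
v(3.5) = 53.25, v(27/7) = 3048/49, v(59/14) = 14097/196, v(32/7) = 4038/49, v(69/14) = 18357/196, v(37/7) = 5178/49, v(79/14) = 23217/196, v(6) = 132.
T_7 = (Δs/2)·[v(s_0) + 2v(s_1) + ... + 2v(s_{6}) + v(s_7)].
Sum ≈ 223.9094.

223.9094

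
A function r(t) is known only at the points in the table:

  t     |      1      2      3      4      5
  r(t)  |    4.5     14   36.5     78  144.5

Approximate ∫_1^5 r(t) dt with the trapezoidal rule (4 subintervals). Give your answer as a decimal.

203

Δt = 1.
T_4 = (1/2)·[4.5 + 2·14 + 2·36.5 + 2·78 + 144.5] = 203.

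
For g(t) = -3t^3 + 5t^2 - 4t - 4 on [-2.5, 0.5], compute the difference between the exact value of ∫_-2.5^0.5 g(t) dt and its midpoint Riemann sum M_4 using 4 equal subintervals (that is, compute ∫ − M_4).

Exact integral: ∫_-2.5^0.5 g(t) dt = 55.5.
M_4 = 53.53125.
Error = 55.5 − 53.53125 = 1.96875.

1.96875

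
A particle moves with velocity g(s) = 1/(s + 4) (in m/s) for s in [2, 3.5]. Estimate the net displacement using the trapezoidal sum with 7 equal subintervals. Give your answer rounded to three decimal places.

Δs = (3.5 − 2)/7 = 3/14.
g(2) = 1/6, g(31/14) = 14/87, g(17/7) = 7/45, g(37/14) = 14/93, g(20/7) = 7/48, g(43/14) = 14/99, g(23/7) = 7/51, g(3.5) = 2/15.
T_7 = (Δs/2)·[g(s_0) + 2g(s_1) + ... + 2g(s_{6}) + g(s_7)].
Sum ≈ 0.223.

0.223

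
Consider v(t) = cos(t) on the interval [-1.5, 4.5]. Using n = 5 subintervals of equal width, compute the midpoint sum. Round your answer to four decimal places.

Δt = (4.5 − (-1.5))/5 = 1.2.
Midpoints: -0.9, 0.3, 1.5, 2.7, 3.9.
v(-0.9) ≈ 0.6216, v(0.3) ≈ 0.9553, v(1.5) ≈ 0.0707, v(2.7) ≈ -0.9041, v(3.9) ≈ -0.7259.
Sum = Δt · [v(-0.9) + v(0.3) + v(1.5) + v(2.7) + v(3.9)].
Sum ≈ 0.0212.

0.0212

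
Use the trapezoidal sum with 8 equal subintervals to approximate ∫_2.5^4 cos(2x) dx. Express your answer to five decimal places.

0.96270

Δx = (4 − 2.5)/8 = 0.1875.
f(2.5) ≈ 0.28366, f(2.6875) ≈ 0.61518, f(2.875) ≈ 0.86119, f(3.0625) ≈ 0.98751, f(3.25) ≈ 0.97659, f(3.4375) ≈ 0.82993, f(3.625) ≈ 0.56792, f(3.8125) ≈ 0.22699, f(4) ≈ -0.14550.
T_8 = (Δx/2)·[f(x_0) + 2f(x_1) + ... + 2f(x_{7}) + f(x_8)].
Sum ≈ 0.96270.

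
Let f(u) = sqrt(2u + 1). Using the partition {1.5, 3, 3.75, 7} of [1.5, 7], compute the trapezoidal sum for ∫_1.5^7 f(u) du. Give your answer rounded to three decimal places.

Subinterval widths: 1.5, 0.75, 3.25.
f(1.5) ≈ 2.000, f(3) ≈ 2.646, f(3.75) ≈ 2.915, f(7) ≈ 3.873.
On each subinterval the trapezoid contributes (Δu_i/2)·[f(u_{i-1}) + f(u_i)].
Sum ≈ 16.601.

16.601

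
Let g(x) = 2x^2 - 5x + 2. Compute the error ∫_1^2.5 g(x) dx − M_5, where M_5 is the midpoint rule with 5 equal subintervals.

Exact integral: ∫_1^2.5 g(x) dx = -0.375.
M_5 = -0.3975.
Error = -0.375 − (-0.3975) = 0.0225.

0.0225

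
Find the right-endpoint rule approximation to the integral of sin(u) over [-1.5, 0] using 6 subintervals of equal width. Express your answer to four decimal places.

Δu = (0 − (-1.5))/6 = 0.25.
Right endpoints: -1.25, -1, -0.75, -0.5, -0.25, 0.
f(-1.25) ≈ -0.9490, f(-1) ≈ -0.8415, f(-0.75) ≈ -0.6816, f(-0.5) ≈ -0.4794, f(-0.25) ≈ -0.2474, f(0) ≈ 0.0000.
Sum = Δu · [f(-1.25) + f(-1) + f(-0.75) + ...].
Sum ≈ -0.7997.

-0.7997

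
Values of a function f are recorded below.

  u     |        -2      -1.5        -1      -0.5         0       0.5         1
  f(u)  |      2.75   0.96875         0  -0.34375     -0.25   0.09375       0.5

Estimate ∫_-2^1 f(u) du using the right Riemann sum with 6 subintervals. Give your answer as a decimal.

0.484375

Δu = 0.5.
Sum = 0.5·[0.96875 + 0 + (-0.34375) + (-0.25) + 0.09375 + 0.5] = 0.484375.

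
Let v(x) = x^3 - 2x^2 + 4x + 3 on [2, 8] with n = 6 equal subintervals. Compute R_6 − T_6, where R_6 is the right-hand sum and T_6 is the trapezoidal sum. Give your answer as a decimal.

R_6 = 1039.
T_6 = 835.
R_6 − T_6 = 204.

204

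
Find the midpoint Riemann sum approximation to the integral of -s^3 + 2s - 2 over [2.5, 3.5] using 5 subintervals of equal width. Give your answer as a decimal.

-23.72

Δs = (3.5 − 2.5)/5 = 0.2.
Midpoints: 2.6, 2.8, 3, 3.2, 3.4.
f(2.6) = -14.376, f(2.8) = -18.352, f(3) = -23, f(3.2) = -28.368, f(3.4) = -34.504.
Sum = Δs · [f(2.6) + f(2.8) + f(3) + f(3.2) + f(3.4)].
Sum = -23.72.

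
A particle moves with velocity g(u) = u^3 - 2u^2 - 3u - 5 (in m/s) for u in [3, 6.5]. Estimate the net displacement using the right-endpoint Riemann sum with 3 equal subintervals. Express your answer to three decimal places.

Δu = (6.5 − 3)/3 = 7/6.
Right endpoints: 25/6, 16/3, 6.5.
g(25/6) = 4345/216, g(16/3) = 1993/27, g(6.5) = 165.625.
Sum = Δu · [g(25/6) + g(16/3) + g(6.5)].
Sum ≈ 302.815.

302.815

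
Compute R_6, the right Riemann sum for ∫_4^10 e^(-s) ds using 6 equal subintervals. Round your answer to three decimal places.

Δs = (10 − 4)/6 = 1.
Right endpoints: 5, 6, 7, 8, 9, 10.
f(5) ≈ 0.007, f(6) ≈ 0.002, f(7) ≈ 0.001, f(8) ≈ 0.000, f(9) ≈ 0.000, f(10) ≈ 0.000.
Sum = Δs · [f(5) + f(6) + f(7) + ...].
Sum ≈ 0.011.

0.011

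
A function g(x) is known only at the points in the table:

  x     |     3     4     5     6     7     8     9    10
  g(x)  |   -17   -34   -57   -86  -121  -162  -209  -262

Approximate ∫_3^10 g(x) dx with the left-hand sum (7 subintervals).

Δx = 1.
Sum = 1·[(-17) + (-34) + (-57) + (-86) + (-121) + (-162) + (-209)] = -686.

-686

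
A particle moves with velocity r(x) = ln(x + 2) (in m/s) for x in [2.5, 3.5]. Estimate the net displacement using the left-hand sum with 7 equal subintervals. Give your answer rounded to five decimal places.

Δx = (3.5 − 2.5)/7 = 1/7.
Left endpoints: 2.5, 37/14, 39/14, 41/14, 43/14, 45/14, 47/14.
r(2.5) ≈ 1.50408, r(37/14) ≈ 1.53533, r(39/14) ≈ 1.56564, r(41/14) ≈ 1.59505, r(43/14) ≈ 1.62362, r(45/14) ≈ 1.65140, r(47/14) ≈ 1.67843.
Sum = Δx · [r(2.5) + r(37/14) + r(39/14) + ...].
Sum ≈ 1.59336.

1.59336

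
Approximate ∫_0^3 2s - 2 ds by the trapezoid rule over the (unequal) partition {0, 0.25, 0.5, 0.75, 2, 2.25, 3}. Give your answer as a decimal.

3

Subinterval widths: 0.25, 0.25, 0.25, 1.25, 0.25, 0.75.
f(0) = -2, f(0.25) = -1.5, f(0.5) = -1, f(0.75) = -0.5, f(2) = 2, f(2.25) = 2.5, f(3) = 4.
On each subinterval the trapezoid contributes (Δs_i/2)·[f(s_{i-1}) + f(s_i)].
Sum = 3.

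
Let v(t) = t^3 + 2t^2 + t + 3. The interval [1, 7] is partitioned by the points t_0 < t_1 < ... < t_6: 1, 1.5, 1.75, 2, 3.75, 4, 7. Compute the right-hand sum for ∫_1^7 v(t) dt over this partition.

Subinterval widths: 0.5, 0.25, 0.25, 1.75, 0.25, 3.
Right endpoints: 1.5, 1.75, 2, 3.75, 4, 7.
v(1.5) = 12.375, v(1.75) = 16.234375, v(2) = 21, v(3.75) = 87.609375, v(4) = 103, v(7) = 451.
Sum = Σ Δt_i · v(t_i).
Sum = 1547.5625.

1547.5625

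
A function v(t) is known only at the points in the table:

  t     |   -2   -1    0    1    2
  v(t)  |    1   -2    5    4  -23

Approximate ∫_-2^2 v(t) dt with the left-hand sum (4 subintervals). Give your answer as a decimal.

Δt = 1.
Sum = 1·[1 + (-2) + 5 + 4] = 8.

8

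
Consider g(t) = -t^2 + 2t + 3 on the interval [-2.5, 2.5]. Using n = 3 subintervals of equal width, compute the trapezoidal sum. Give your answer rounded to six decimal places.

2.268519

Δt = (2.5 − (-2.5))/3 = 5/3.
g(-2.5) = -8.25, g(-5/6) = 23/36, g(5/6) = 143/36, g(2.5) = 1.75.
T_3 = (Δt/2)·[g(t_0) + 2g(t_1) + 2g(t_2) + g(t_3)].
Sum ≈ 2.268519.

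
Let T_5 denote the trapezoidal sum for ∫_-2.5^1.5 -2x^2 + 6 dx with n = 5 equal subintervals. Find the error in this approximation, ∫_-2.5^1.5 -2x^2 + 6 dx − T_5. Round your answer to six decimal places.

Exact integral: ∫_-2.5^1.5 f(x) dx ≈ 11.33333333.
T_5 = 10.48.
Error ≈ 11.33333333 − 10.48 ≈ 0.853333.

0.853333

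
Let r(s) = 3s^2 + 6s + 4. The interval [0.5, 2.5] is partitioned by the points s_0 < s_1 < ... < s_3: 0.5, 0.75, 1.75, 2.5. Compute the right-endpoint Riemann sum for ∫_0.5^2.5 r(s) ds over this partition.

54.546875

Subinterval widths: 0.25, 1, 0.75.
Right endpoints: 0.75, 1.75, 2.5.
r(0.75) = 10.1875, r(1.75) = 23.6875, r(2.5) = 37.75.
Sum = Σ Δs_i · r(s_i).
Sum = 54.546875.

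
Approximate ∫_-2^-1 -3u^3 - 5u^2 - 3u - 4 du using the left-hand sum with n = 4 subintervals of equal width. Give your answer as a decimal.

1.296875

Δu = (-1 − (-2))/4 = 0.25.
Left endpoints: -2, -1.75, -1.5, -1.25.
f(-2) = 6, f(-1.75) = 2.015625, f(-1.5) = -0.625, f(-1.25) = -2.203125.
Sum = Δu · [f(-2) + f(-1.75) + f(-1.5) + f(-1.25)].
Sum = 1.296875.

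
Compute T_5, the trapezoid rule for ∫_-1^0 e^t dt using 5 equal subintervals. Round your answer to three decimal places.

Δt = (0 − (-1))/5 = 0.2.
f(-1) ≈ 0.368, f(-0.8) ≈ 0.449, f(-0.6) ≈ 0.549, f(-0.4) ≈ 0.670, f(-0.2) ≈ 0.819, f(0) ≈ 1.000.
T_5 = (Δt/2)·[f(t_0) + 2f(t_1) + ... + 2f(t_{4}) + f(t_5)].
Sum ≈ 0.634.

0.634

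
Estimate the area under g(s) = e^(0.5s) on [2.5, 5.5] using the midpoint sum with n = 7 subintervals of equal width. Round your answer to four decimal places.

Δs = (5.5 − 2.5)/7 = 3/7.
Midpoints: 19/7, 22/7, 25/7, 4, 31/7, 34/7, 37/7.
g(19/7) ≈ 3.8851, g(22/7) ≈ 4.8135, g(25/7) ≈ 5.9638, g(4) ≈ 7.3891, g(31/7) ≈ 9.1549, g(34/7) ≈ 11.3427, g(37/7) ≈ 14.0533.
Sum = Δs · [g(19/7) + g(22/7) + g(25/7) + ...].
Sum ≈ 24.2581.

24.2581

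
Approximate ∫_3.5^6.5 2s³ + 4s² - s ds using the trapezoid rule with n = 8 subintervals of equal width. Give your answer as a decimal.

1113.890625

Δs = (6.5 − 3.5)/8 = 0.375.
f(3.5) = 131.25, f(3.875) = 172.55859375, f(4.25) = 221.53125, f(4.625) = 278.80078125, f(5) = 345, f(5.375) = 420.76171875, f(5.75) = 506.71875, f(6.125) = 603.50390625, f(6.5) = 711.75.
T_8 = (Δs/2)·[f(s_0) + 2f(s_1) + ... + 2f(s_{7}) + f(s_8)].
Sum = 1113.890625.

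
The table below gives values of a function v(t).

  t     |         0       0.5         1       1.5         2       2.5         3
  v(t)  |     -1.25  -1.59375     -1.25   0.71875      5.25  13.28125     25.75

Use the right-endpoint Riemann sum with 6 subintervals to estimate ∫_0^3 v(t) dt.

21.078125

Δt = 0.5.
Sum = 0.5·[(-1.59375) + (-1.25) + 0.71875 + 5.25 + 13.28125 + 25.75] = 21.078125.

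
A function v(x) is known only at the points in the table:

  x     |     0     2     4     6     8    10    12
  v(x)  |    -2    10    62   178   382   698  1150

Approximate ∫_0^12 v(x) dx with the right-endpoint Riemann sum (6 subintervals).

4960

Δx = 2.
Sum = 2·[10 + 62 + 178 + 382 + 698 + 1150] = 4960.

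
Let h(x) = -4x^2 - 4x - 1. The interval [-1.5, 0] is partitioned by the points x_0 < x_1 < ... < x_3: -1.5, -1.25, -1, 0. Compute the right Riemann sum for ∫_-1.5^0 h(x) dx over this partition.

-1.8125

Subinterval widths: 0.25, 0.25, 1.
Right endpoints: -1.25, -1, 0.
h(-1.25) = -2.25, h(-1) = -1, h(0) = -1.
Sum = Σ Δx_i · h(x_i).
Sum = -1.8125.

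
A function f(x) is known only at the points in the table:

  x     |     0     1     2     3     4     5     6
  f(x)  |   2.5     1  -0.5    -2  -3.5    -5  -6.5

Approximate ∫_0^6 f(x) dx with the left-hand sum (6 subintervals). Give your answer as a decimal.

-7.5

Δx = 1.
Sum = 1·[2.5 + 1 + (-0.5) + (-2) + (-3.5) + (-5)] = -7.5.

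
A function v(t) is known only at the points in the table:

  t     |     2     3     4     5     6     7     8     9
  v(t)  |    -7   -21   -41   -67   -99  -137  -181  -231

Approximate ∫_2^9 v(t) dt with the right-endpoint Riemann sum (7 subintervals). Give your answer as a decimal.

-777

Δt = 1.
Sum = 1·[(-21) + (-41) + (-67) + (-99) + (-137) + (-181) + (-231)] = -777.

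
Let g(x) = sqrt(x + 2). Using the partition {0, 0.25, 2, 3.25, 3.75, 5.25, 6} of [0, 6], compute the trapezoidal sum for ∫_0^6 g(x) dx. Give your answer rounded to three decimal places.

Subinterval widths: 0.25, 1.75, 1.25, 0.5, 1.5, 0.75.
g(0) ≈ 1.414, g(0.25) ≈ 1.500, g(2) ≈ 2.000, g(3.25) ≈ 2.291, g(3.75) ≈ 2.398, g(5.25) ≈ 2.693, g(6) ≈ 2.828.
On each subinterval the trapezoid contributes (Δx_i/2)·[g(x_{i-1}) + g(x_i)].
Sum ≈ 13.169.

13.169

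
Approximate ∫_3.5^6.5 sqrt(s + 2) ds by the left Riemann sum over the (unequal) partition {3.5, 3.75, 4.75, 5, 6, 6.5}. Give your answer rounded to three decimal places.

7.694

Subinterval widths: 0.25, 1, 0.25, 1, 0.5.
Left endpoints: 3.5, 3.75, 4.75, 5, 6.
f(3.5) ≈ 2.345, f(3.75) ≈ 2.398, f(4.75) ≈ 2.598, f(5) ≈ 2.646, f(6) ≈ 2.828.
Sum = Σ Δs_i · f(s_i).
Sum ≈ 7.694.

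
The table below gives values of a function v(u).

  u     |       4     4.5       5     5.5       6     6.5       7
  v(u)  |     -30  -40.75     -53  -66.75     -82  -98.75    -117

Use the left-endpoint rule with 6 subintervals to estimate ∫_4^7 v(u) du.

-185.625

Δu = 0.5.
Sum = 0.5·[(-30) + (-40.75) + (-53) + (-66.75) + (-82) + (-98.75)] = -185.625.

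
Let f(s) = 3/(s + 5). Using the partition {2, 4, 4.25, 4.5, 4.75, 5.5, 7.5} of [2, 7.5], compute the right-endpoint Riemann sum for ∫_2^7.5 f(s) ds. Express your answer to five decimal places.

1.59790

Subinterval widths: 2, 0.25, 0.25, 0.25, 0.75, 2.
Right endpoints: 4, 4.25, 4.5, 4.75, 5.5, 7.5.
f(4) = 1/3, f(4.25) = 12/37, f(4.5) = 6/19, f(4.75) = 4/13, f(5.5) = 2/7, f(7.5) = 0.24.
Sum = Σ Δs_i · f(s_i).
Sum ≈ 1.59790.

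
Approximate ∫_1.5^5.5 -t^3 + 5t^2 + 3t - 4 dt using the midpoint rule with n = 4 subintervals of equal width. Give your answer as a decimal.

Δt = (5.5 − 1.5)/4 = 1.
Midpoints: 2, 3, 4, 5.
f(2) = 14, f(3) = 23, f(4) = 24, f(5) = 11.
Sum = Δt · [f(2) + f(3) + f(4) + f(5)].
Sum = 72.

72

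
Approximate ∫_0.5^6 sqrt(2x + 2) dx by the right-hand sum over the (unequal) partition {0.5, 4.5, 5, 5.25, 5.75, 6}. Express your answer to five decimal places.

18.65497

Subinterval widths: 4, 0.5, 0.25, 0.5, 0.25.
Right endpoints: 4.5, 5, 5.25, 5.75, 6.
f(4.5) ≈ 3.31662, f(5) ≈ 3.46410, f(5.25) ≈ 3.53553, f(5.75) ≈ 3.67423, f(6) ≈ 3.74166.
Sum = Σ Δx_i · f(x_i).
Sum ≈ 18.65497.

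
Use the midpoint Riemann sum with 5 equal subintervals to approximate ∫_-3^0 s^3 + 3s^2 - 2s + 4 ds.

27.885

Δs = (0 − (-3))/5 = 0.6.
Midpoints: -2.7, -2.1, -1.5, -0.9, -0.3.
f(-2.7) = 11.587, f(-2.1) = 12.169, f(-1.5) = 10.375, f(-0.9) = 7.501, f(-0.3) = 4.843.
Sum = Δs · [f(-2.7) + f(-2.1) + f(-1.5) + f(-0.9) + f(-0.3)].
Sum = 27.885.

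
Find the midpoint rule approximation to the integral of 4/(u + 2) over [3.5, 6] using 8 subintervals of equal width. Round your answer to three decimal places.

1.498

Δu = (6 − 3.5)/8 = 0.3125.
Midpoints: 3.65625, 3.96875, 4.28125, 4.59375, 4.90625, 5.21875, 5.53125, 5.84375.
f(3.65625) = 128/181, f(3.96875) = 128/191, f(4.28125) = 128/201, f(4.59375) = 128/211, f(4.90625) = 128/221, f(5.21875) = 128/231, f(5.53125) = 128/241, f(5.84375) = 128/251.
Sum = Δu · [f(3.65625) + f(3.96875) + f(4.28125) + ...].
Sum ≈ 1.498.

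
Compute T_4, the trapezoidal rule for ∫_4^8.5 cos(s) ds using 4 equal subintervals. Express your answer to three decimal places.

1.388

Δs = (8.5 − 4)/4 = 1.125.
f(4) ≈ -0.654, f(5.125) ≈ 0.401, f(6.25) ≈ 0.999, f(7.375) ≈ 0.461, f(8.5) ≈ -0.602.
T_4 = (Δs/2)·[f(s_0) + 2f(s_1) + 2f(s_2) + 2f(s_3) + f(s_4)].
Sum ≈ 1.388.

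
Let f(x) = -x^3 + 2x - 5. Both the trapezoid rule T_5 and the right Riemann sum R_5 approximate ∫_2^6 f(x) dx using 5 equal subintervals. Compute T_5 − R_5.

T_5 = -313.12.
R_5 = -393.12.
T_5 − R_5 = 80.

80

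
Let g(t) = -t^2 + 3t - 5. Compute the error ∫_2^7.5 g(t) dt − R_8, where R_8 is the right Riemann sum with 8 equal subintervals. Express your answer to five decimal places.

12.72233

Exact integral: ∫_2^7.5 g(t) dt ≈ -87.0833333.
R_8 ≈ -99.8056641.
Error ≈ -87.0833333 − (-99.8056641) ≈ 12.72233.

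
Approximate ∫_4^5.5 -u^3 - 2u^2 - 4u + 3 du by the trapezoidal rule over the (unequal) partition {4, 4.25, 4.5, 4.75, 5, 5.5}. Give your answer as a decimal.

-257.546875

Subinterval widths: 0.25, 0.25, 0.25, 0.25, 0.5.
f(4) = -109, f(4.25) = -126.890625, f(4.5) = -146.625, f(4.75) = -168.296875, f(5) = -192, f(5.5) = -245.875.
On each subinterval the trapezoid contributes (Δu_i/2)·[f(u_{i-1}) + f(u_i)].
Sum = -257.546875.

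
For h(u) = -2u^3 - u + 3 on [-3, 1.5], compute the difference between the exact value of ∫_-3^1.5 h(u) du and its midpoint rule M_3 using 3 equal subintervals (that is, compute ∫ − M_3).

3.796875

Exact integral: ∫_-3^1.5 h(u) du = 54.84375.
M_3 = 51.046875.
Error = 54.84375 − 51.046875 = 3.796875.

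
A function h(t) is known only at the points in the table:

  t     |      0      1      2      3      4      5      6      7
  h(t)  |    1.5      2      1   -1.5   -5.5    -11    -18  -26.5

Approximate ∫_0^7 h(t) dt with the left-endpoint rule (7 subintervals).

Δt = 1.
Sum = 1·[1.5 + 2 + 1 + (-1.5) + (-5.5) + (-11) + (-18)] = -31.5.

-31.5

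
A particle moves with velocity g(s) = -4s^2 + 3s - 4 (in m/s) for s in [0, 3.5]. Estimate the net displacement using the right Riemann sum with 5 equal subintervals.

-67.41

Δs = (3.5 − 0)/5 = 0.7.
Right endpoints: 0.7, 1.4, 2.1, 2.8, 3.5.
g(0.7) = -3.86, g(1.4) = -7.64, g(2.1) = -15.34, g(2.8) = -26.96, g(3.5) = -42.5.
Sum = Δs · [g(0.7) + g(1.4) + g(2.1) + g(2.8) + g(3.5)].
Sum = -67.41.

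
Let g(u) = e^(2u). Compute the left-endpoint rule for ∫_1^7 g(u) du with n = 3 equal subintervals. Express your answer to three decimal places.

44874.567

Δu = (7 − 1)/3 = 2.
Left endpoints: 1, 3, 5.
g(1) ≈ 7.389, g(3) ≈ 403.429, g(5) ≈ 22026.466.
Sum = Δu · [g(1) + g(3) + g(5)].
Sum ≈ 44874.567.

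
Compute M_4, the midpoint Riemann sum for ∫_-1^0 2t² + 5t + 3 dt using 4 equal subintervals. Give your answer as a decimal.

1.15625

Δt = (0 − (-1))/4 = 0.25.
Midpoints: -0.875, -0.625, -0.375, -0.125.
f(-0.875) = 0.15625, f(-0.625) = 0.65625, f(-0.375) = 1.40625, f(-0.125) = 2.40625.
Sum = Δt · [f(-0.875) + f(-0.625) + f(-0.375) + f(-0.125)].
Sum = 1.15625.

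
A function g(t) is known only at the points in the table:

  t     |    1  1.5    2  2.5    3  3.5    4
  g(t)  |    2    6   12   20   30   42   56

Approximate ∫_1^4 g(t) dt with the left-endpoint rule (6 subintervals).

Δt = 0.5.
Sum = 0.5·[2 + 6 + 12 + 20 + 30 + 42] = 56.

56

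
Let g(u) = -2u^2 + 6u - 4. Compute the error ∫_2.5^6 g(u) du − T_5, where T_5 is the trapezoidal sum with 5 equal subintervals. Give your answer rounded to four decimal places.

0.5717

Exact integral: ∫_2.5^6 g(u) du ≈ -58.333333.
T_5 = -58.905.
Error ≈ -58.333333 − (-58.905) ≈ 0.5717.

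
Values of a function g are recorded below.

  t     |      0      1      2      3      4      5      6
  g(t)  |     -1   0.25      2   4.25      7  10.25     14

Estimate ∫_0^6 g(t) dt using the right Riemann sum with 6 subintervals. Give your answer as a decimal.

Δt = 1.
Sum = 1·[0.25 + 2 + 4.25 + 7 + 10.25 + 14] = 37.75.

37.75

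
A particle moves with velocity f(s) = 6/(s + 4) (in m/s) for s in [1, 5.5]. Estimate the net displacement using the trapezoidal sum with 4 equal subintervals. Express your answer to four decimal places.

3.8693

Δs = (5.5 − 1)/4 = 1.125.
f(1) = 1.2, f(2.125) = 48/49, f(3.25) = 24/29, f(4.375) = 48/67, f(5.5) = 12/19.
T_4 = (Δs/2)·[f(s_0) + 2f(s_1) + 2f(s_2) + 2f(s_3) + f(s_4)].
Sum ≈ 3.8693.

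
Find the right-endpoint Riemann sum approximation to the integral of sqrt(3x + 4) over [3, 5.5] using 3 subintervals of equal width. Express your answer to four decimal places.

10.5894

Δx = (5.5 − 3)/3 = 5/6.
Right endpoints: 23/6, 14/3, 5.5.
f(23/6) ≈ 3.9370, f(14/3) ≈ 4.2426, f(5.5) ≈ 4.5277.
Sum = Δx · [f(23/6) + f(14/3) + f(5.5)].
Sum ≈ 10.5894.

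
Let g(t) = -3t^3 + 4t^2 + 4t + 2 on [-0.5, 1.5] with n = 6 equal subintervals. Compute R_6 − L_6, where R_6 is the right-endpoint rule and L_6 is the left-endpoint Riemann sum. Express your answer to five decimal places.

1.83333

R_6 ≈ 9.8148148.
L_6 ≈ 7.9814815.
R_6 − L_6 ≈ 1.83333.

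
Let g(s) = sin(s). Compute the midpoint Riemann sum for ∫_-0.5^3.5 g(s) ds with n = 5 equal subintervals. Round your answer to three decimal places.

1.863

Δs = (3.5 − (-0.5))/5 = 0.8.
Midpoints: -0.1, 0.7, 1.5, 2.3, 3.1.
g(-0.1) ≈ -0.100, g(0.7) ≈ 0.644, g(1.5) ≈ 0.997, g(2.3) ≈ 0.746, g(3.1) ≈ 0.042.
Sum = Δs · [g(-0.1) + g(0.7) + g(1.5) + g(2.3) + g(3.1)].
Sum ≈ 1.863.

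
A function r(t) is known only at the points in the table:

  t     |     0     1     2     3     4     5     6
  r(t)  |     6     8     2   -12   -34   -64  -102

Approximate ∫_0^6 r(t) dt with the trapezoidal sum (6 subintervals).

Δt = 1.
T_6 = (1/2)·[6 + 2·8 + 2·2 + 2·(-12) + 2·(-34) + 2·(-64) + (-102)] = -148.

-148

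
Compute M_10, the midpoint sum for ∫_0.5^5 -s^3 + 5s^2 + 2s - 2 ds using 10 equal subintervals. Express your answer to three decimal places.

67.887

Δs = (5 − 0.5)/10 = 0.45.
Midpoints: 0.725, 1.175, 1.625, 2.075, 2.525, 2.975, 3.425, 3.875, 4.325, 4.775.
f(0.725) = 108611/64000, f(1.175) = 360377/64000, f(1.625) = 5203/512, f(2.075) = 943613/64000, f(2.525) = 1205099/64000, f(2.975) = 1399841/64000, f(3.425) = 1492847/64000, f(3.875) = 11593/512, f(4.325) = 1233683/64000, f(4.775) = 811529/64000.
Sum = Δs · [f(0.725) + f(1.175) + f(1.625) + ...].
Sum ≈ 67.887.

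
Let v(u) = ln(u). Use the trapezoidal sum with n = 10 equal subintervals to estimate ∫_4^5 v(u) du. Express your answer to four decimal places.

Δu = (5 − 4)/10 = 0.1.
v(4) ≈ 1.3863, v(4.1) ≈ 1.4110, v(4.2) ≈ 1.4351, v(4.3) ≈ 1.4586, v(4.4) ≈ 1.4816, v(4.5) ≈ 1.5041, v(4.6) ≈ 1.5261, v(4.7) ≈ 1.5476, v(4.8) ≈ 1.5686, v(4.9) ≈ 1.5892, v(5) ≈ 1.6094.
T_10 = (Δu/2)·[v(u_0) + 2v(u_1) + ... + 2v(u_{9}) + v(u_10)].
Sum ≈ 1.5020.

1.5020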